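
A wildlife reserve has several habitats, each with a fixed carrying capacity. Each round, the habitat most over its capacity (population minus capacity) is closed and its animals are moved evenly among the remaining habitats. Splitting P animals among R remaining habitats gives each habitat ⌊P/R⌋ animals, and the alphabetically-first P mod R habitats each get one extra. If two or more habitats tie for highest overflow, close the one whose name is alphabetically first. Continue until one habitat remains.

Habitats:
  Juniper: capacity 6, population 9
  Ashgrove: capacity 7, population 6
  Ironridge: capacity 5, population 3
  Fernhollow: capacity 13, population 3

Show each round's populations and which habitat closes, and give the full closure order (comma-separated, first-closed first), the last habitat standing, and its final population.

Closure order: Juniper, Ashgrove, Ironridge
Last habitat: Fernhollow with 21 animals

Round 1: Ashgrove=6 Fernhollow=3 Ironridge=3 Juniper=9 → close Juniper (overflow 3)
  9÷3 = 3 each, +1 to first 0
Round 2: Ashgrove=9 Fernhollow=6 Ironridge=6 → close Ashgrove (overflow 2)
  9÷2 = 4 each, +1 to first 1
Round 3: Fernhollow=11 Ironridge=10 → close Ironridge (overflow 5)
  10÷1 = 10 each, +1 to first 0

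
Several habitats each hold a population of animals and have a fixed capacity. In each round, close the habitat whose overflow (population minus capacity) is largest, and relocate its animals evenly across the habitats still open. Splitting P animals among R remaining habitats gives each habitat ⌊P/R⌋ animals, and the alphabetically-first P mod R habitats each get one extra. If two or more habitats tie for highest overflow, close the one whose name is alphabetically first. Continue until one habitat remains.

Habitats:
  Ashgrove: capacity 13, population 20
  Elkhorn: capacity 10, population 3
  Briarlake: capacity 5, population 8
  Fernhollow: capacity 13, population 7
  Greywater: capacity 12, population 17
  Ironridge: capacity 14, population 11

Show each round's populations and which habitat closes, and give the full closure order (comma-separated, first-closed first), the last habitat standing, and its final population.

Round 1: Ashgrove=20 Briarlake=8 Elkhorn=3 Fernhollow=7 Greywater=17 Ironridge=11 → close Ashgrove (overflow 7)
  20÷5 = 4 each, +1 to first 0
Round 2: Briarlake=12 Elkhorn=7 Fernhollow=11 Greywater=21 Ironridge=15 → close Greywater (overflow 9)
  21÷4 = 5 each, +1 to first 1
Round 3: Briarlake=18 Elkhorn=12 Fernhollow=16 Ironridge=20 → close Briarlake (overflow 13)
  18÷3 = 6 each, +1 to first 0
Round 4: Elkhorn=18 Fernhollow=22 Ironridge=26 → close Ironridge (overflow 12)
  26÷2 = 13 each, +1 to first 0
Round 5: Elkhorn=31 Fernhollow=35 → close Fernhollow (overflow 22)
  35÷1 = 35 each, +1 to first 0

Closure order: Ashgrove, Greywater, Briarlake, Ironridge, Fernhollow
Last habitat: Elkhorn with 66 animals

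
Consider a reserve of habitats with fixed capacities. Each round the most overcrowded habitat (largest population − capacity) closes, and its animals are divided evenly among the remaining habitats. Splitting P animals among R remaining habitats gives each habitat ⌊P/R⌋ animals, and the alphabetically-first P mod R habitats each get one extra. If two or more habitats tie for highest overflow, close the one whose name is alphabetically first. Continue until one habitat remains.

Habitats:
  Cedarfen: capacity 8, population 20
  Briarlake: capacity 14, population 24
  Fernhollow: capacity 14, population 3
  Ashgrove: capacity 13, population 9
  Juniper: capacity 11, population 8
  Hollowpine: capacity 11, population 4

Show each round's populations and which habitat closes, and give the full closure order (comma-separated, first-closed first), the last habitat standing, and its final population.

Round 1: Ashgrove=9 Briarlake=24 Cedarfen=20 Fernhollow=3 Hollowpine=4 Juniper=8 → close Cedarfen (overflow 12)
  20÷5 = 4 each, +1 to first 0
Round 2: Ashgrove=13 Briarlake=28 Fernhollow=7 Hollowpine=8 Juniper=12 → close Briarlake (overflow 14)
  28÷4 = 7 each, +1 to first 0
Round 3: Ashgrove=20 Fernhollow=14 Hollowpine=15 Juniper=19 → close Juniper (overflow 8)
  19÷3 = 6 each, +1 to first 1
Round 4: Ashgrove=27 Fernhollow=20 Hollowpine=21 → close Ashgrove (overflow 14)
  27÷2 = 13 each, +1 to first 1
Round 5: Fernhollow=34 Hollowpine=34 → close Hollowpine (overflow 23)
  34÷1 = 34 each, +1 to first 0

Closure order: Cedarfen, Briarlake, Juniper, Ashgrove, Hollowpine
Last habitat: Fernhollow with 68 animals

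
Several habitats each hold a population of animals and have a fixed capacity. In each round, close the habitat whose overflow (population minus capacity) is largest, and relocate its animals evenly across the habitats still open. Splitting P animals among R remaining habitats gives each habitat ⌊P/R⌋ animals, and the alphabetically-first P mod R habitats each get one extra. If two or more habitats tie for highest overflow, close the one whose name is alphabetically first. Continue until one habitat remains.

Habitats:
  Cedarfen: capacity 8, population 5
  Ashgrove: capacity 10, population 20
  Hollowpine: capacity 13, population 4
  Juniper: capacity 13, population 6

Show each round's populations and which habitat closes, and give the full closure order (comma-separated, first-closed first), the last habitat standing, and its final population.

Closure order: Ashgrove, Cedarfen, Juniper
Last habitat: Hollowpine with 35 animals

Round 1: Ashgrove=20 Cedarfen=5 Hollowpine=4 Juniper=6 → close Ashgrove (overflow 10)
  20÷3 = 6 each, +1 to first 2
Round 2: Cedarfen=12 Hollowpine=11 Juniper=12 → close Cedarfen (overflow 4)
  12÷2 = 6 each, +1 to first 0
Round 3: Hollowpine=17 Juniper=18 → close Juniper (overflow 5)
  18÷1 = 18 each, +1 to first 0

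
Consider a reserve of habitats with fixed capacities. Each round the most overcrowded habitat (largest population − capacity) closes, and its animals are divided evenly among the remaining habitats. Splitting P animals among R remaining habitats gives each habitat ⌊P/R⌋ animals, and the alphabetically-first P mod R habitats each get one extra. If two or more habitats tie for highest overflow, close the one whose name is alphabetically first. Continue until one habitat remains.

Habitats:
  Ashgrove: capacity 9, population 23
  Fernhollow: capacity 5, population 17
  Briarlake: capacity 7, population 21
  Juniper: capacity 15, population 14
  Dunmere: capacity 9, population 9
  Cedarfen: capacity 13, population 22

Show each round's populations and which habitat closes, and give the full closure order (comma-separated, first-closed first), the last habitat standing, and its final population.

Closure order: Ashgrove, Briarlake, Fernhollow, Cedarfen, Dunmere
Last habitat: Juniper with 106 animals

Round 1: Ashgrove=23 Briarlake=21 Cedarfen=22 Dunmere=9 Fernhollow=17 Juniper=14 → close Ashgrove (overflow 14)
  23÷5 = 4 each, +1 to first 3
Round 2: Briarlake=26 Cedarfen=27 Dunmere=14 Fernhollow=21 Juniper=18 → close Briarlake (overflow 19)
  26÷4 = 6 each, +1 to first 2
Round 3: Cedarfen=34 Dunmere=21 Fernhollow=27 Juniper=24 → close Fernhollow (overflow 22)
  27÷3 = 9 each, +1 to first 0
Round 4: Cedarfen=43 Dunmere=30 Juniper=33 → close Cedarfen (overflow 30)
  43÷2 = 21 each, +1 to first 1
Round 5: Dunmere=52 Juniper=54 → close Dunmere (overflow 43)
  52÷1 = 52 each, +1 to first 0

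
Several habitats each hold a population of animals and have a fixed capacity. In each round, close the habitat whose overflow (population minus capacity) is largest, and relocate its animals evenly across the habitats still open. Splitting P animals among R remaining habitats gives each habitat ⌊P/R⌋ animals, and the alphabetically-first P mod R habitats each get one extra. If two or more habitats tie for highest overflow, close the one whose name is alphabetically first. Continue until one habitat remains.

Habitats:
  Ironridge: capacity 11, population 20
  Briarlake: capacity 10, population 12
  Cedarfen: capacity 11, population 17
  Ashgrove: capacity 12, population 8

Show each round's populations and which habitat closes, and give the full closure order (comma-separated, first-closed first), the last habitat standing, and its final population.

Round 1: Ashgrove=8 Briarlake=12 Cedarfen=17 Ironridge=20 → close Ironridge (overflow 9)
  20÷3 = 6 each, +1 to first 2
Round 2: Ashgrove=15 Briarlake=19 Cedarfen=23 → close Cedarfen (overflow 12)
  23÷2 = 11 each, +1 to first 1
Round 3: Ashgrove=27 Briarlake=30 → close Briarlake (overflow 20)
  30÷1 = 30 each, +1 to first 0

Closure order: Ironridge, Cedarfen, Briarlake
Last habitat: Ashgrove with 57 animals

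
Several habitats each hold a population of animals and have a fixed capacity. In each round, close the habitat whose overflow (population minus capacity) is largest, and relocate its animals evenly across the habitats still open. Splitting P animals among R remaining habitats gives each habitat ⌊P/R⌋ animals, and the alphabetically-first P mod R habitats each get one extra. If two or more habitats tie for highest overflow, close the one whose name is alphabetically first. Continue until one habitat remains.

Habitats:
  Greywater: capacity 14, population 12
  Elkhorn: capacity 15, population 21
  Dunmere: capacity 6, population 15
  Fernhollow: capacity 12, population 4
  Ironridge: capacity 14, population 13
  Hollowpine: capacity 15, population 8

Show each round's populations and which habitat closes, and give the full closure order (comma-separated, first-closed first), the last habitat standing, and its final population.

Round 1: Dunmere=15 Elkhorn=21 Fernhollow=4 Greywater=12 Hollowpine=8 Ironridge=13 → close Dunmere (overflow 9)
  15÷5 = 3 each, +1 to first 0
Round 2: Elkhorn=24 Fernhollow=7 Greywater=15 Hollowpine=11 Ironridge=16 → close Elkhorn (overflow 9)
  24÷4 = 6 each, +1 to first 0
Round 3: Fernhollow=13 Greywater=21 Hollowpine=17 Ironridge=22 → close Ironridge (overflow 8)
  22÷3 = 7 each, +1 to first 1
Round 4: Fernhollow=21 Greywater=28 Hollowpine=24 → close Greywater (overflow 14)
  28÷2 = 14 each, +1 to first 0
Round 5: Fernhollow=35 Hollowpine=38 → close Fernhollow (overflow 23)
  35÷1 = 35 each, +1 to first 0

Closure order: Dunmere, Elkhorn, Ironridge, Greywater, Fernhollow
Last habitat: Hollowpine with 73 animals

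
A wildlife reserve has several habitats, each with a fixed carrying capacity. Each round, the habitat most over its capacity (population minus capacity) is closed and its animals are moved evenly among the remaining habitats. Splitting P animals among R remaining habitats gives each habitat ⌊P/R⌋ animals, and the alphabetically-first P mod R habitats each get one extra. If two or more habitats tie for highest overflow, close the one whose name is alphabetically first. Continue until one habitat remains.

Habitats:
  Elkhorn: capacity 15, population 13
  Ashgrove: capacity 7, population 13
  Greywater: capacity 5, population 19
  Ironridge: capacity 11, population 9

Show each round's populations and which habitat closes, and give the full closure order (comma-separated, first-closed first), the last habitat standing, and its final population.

Closure order: Greywater, Ashgrove, Elkhorn
Last habitat: Ironridge with 54 animals

Round 1: Ashgrove=13 Elkhorn=13 Greywater=19 Ironridge=9 → close Greywater (overflow 14)
  19÷3 = 6 each, +1 to first 1
Round 2: Ashgrove=20 Elkhorn=19 Ironridge=15 → close Ashgrove (overflow 13)
  20÷2 = 10 each, +1 to first 0
Round 3: Elkhorn=29 Ironridge=25 → close Elkhorn (overflow 14)
  29÷1 = 29 each, +1 to first 0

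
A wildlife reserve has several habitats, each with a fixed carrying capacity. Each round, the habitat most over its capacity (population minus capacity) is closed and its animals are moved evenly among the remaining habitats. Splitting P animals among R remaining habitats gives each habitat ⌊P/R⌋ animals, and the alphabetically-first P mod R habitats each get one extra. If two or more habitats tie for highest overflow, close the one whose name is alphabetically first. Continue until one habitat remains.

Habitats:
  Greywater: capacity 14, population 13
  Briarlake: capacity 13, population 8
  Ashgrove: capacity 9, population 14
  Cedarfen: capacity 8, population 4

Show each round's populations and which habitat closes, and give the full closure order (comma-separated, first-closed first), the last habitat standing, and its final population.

Closure order: Ashgrove, Greywater, Briarlake
Last habitat: Cedarfen with 39 animals

Round 1: Ashgrove=14 Briarlake=8 Cedarfen=4 Greywater=13 → close Ashgrove (overflow 5)
  14÷3 = 4 each, +1 to first 2
Round 2: Briarlake=13 Cedarfen=9 Greywater=17 → close Greywater (overflow 3)
  17÷2 = 8 each, +1 to first 1
Round 3: Briarlake=22 Cedarfen=17 → close Briarlake (overflow 9)
  22÷1 = 22 each, +1 to first 0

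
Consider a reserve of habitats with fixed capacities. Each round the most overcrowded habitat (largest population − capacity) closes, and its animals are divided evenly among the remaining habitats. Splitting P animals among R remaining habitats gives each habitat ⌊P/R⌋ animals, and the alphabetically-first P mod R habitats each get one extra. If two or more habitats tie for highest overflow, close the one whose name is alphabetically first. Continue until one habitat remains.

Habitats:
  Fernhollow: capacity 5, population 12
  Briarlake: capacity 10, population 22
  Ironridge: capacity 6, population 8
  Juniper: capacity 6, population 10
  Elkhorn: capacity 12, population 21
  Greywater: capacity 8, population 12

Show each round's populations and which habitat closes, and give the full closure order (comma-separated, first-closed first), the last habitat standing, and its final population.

Round 1: Briarlake=22 Elkhorn=21 Fernhollow=12 Greywater=12 Ironridge=8 Juniper=10 → close Briarlake (overflow 12)
  22÷5 = 4 each, +1 to first 2
Round 2: Elkhorn=26 Fernhollow=17 Greywater=16 Ironridge=12 Juniper=14 → close Elkhorn (overflow 14)
  26÷4 = 6 each, +1 to first 2
Round 3: Fernhollow=24 Greywater=23 Ironridge=18 Juniper=20 → close Fernhollow (overflow 19)
  24÷3 = 8 each, +1 to first 0
Round 4: Greywater=31 Ironridge=26 Juniper=28 → close Greywater (overflow 23)
  31÷2 = 15 each, +1 to first 1
Round 5: Ironridge=42 Juniper=43 → close Juniper (overflow 37)
  43÷1 = 43 each, +1 to first 0

Closure order: Briarlake, Elkhorn, Fernhollow, Greywater, Juniper
Last habitat: Ironridge with 85 animals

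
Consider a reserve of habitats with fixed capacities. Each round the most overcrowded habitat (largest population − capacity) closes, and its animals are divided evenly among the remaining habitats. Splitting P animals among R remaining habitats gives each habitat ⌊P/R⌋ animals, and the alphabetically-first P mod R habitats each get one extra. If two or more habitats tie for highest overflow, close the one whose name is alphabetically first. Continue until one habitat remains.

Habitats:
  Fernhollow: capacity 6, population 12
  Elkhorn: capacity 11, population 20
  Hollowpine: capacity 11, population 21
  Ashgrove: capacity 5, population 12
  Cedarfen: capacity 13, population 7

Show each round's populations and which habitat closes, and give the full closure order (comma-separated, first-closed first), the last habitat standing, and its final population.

Round 1: Ashgrove=12 Cedarfen=7 Elkhorn=20 Fernhollow=12 Hollowpine=21 → close Hollowpine (overflow 10)
  21÷4 = 5 each, +1 to first 1
Round 2: Ashgrove=18 Cedarfen=12 Elkhorn=25 Fernhollow=17 → close Elkhorn (overflow 14)
  25÷3 = 8 each, +1 to first 1
Round 3: Ashgrove=27 Cedarfen=20 Fernhollow=25 → close Ashgrove (overflow 22)
  27÷2 = 13 each, +1 to first 1
Round 4: Cedarfen=34 Fernhollow=38 → close Fernhollow (overflow 32)
  38÷1 = 38 each, +1 to first 0

Closure order: Hollowpine, Elkhorn, Ashgrove, Fernhollow
Last habitat: Cedarfen with 72 animals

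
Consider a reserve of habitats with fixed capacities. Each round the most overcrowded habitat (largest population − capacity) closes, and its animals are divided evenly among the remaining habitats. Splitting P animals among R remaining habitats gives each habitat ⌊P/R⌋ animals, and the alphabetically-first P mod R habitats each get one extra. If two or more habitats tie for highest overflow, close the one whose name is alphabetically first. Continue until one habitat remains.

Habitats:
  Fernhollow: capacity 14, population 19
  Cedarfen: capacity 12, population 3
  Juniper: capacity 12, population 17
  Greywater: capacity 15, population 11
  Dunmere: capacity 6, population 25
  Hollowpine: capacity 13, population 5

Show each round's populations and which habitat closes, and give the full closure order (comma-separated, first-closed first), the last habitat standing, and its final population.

Round 1: Cedarfen=3 Dunmere=25 Fernhollow=19 Greywater=11 Hollowpine=5 Juniper=17 → close Dunmere (overflow 19)
  25÷5 = 5 each, +1 to first 0
Round 2: Cedarfen=8 Fernhollow=24 Greywater=16 Hollowpine=10 Juniper=22 → close Fernhollow (overflow 10)
  24÷4 = 6 each, +1 to first 0
Round 3: Cedarfen=14 Greywater=22 Hollowpine=16 Juniper=28 → close Juniper (overflow 16)
  28÷3 = 9 each, +1 to first 1
Round 4: Cedarfen=24 Greywater=31 Hollowpine=25 → close Greywater (overflow 16)
  31÷2 = 15 each, +1 to first 1
Round 5: Cedarfen=40 Hollowpine=40 → close Cedarfen (overflow 28)
  40÷1 = 40 each, +1 to first 0

Closure order: Dunmere, Fernhollow, Juniper, Greywater, Cedarfen
Last habitat: Hollowpine with 80 animals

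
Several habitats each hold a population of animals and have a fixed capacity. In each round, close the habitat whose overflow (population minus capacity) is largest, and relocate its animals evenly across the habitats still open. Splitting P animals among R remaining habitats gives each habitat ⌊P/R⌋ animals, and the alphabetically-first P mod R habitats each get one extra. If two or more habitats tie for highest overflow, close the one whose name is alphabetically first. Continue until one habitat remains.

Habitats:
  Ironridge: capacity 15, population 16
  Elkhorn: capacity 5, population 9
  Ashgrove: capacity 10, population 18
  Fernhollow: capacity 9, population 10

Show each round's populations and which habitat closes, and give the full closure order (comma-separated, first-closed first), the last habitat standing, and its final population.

Round 1: Ashgrove=18 Elkhorn=9 Fernhollow=10 Ironridge=16 → close Ashgrove (overflow 8)
  18÷3 = 6 each, +1 to first 0
Round 2: Elkhorn=15 Fernhollow=16 Ironridge=22 → close Elkhorn (overflow 10)
  15÷2 = 7 each, +1 to first 1
Round 3: Fernhollow=24 Ironridge=29 → close Fernhollow (overflow 15)
  24÷1 = 24 each, +1 to first 0

Closure order: Ashgrove, Elkhorn, Fernhollow
Last habitat: Ironridge with 53 animals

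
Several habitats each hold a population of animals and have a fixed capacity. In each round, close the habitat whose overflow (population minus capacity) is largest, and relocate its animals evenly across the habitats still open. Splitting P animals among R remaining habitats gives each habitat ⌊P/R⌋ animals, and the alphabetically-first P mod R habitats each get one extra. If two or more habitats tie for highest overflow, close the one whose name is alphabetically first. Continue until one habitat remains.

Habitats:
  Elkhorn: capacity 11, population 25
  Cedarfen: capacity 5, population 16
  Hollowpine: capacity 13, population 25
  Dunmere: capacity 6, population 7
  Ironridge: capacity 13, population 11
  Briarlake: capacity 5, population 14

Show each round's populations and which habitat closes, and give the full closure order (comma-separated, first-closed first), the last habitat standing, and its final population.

Round 1: Briarlake=14 Cedarfen=16 Dunmere=7 Elkhorn=25 Hollowpine=25 Ironridge=11 → close Elkhorn (overflow 14)
  25÷5 = 5 each, +1 to first 0
Round 2: Briarlake=19 Cedarfen=21 Dunmere=12 Hollowpine=30 Ironridge=16 → close Hollowpine (overflow 17)
  30÷4 = 7 each, +1 to first 2
Round 3: Briarlake=27 Cedarfen=29 Dunmere=19 Ironridge=23 → close Cedarfen (overflow 24)
  29÷3 = 9 each, +1 to first 2
Round 4: Briarlake=37 Dunmere=29 Ironridge=32 → close Briarlake (overflow 32)
  37÷2 = 18 each, +1 to first 1
Round 5: Dunmere=48 Ironridge=50 → close Dunmere (overflow 42)
  48÷1 = 48 each, +1 to first 0

Closure order: Elkhorn, Hollowpine, Cedarfen, Briarlake, Dunmere
Last habitat: Ironridge with 98 animals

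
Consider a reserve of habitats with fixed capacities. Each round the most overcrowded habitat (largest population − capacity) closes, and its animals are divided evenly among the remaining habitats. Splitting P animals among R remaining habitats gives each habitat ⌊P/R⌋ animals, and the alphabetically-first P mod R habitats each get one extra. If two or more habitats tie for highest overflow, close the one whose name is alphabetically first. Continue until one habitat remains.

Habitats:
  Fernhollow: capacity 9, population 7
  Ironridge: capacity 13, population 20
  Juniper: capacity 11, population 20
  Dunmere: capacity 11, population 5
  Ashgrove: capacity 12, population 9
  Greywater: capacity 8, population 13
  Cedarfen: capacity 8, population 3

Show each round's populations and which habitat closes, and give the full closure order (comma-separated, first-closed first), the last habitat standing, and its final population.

Closure order: Juniper, Ironridge, Greywater, Ashgrove, Cedarfen, Fernhollow
Last habitat: Dunmere with 77 animals

Round 1: Ashgrove=9 Cedarfen=3 Dunmere=5 Fernhollow=7 Greywater=13 Ironridge=20 Juniper=20 → close Juniper (overflow 9)
  20÷6 = 3 each, +1 to first 2
Round 2: Ashgrove=13 Cedarfen=7 Dunmere=8 Fernhollow=10 Greywater=16 Ironridge=23 → close Ironridge (overflow 10)
  23÷5 = 4 each, +1 to first 3
Round 3: Ashgrove=18 Cedarfen=12 Dunmere=13 Fernhollow=14 Greywater=20 → close Greywater (overflow 12)
  20÷4 = 5 each, +1 to first 0
Round 4: Ashgrove=23 Cedarfen=17 Dunmere=18 Fernhollow=19 → close Ashgrove (overflow 11)
  23÷3 = 7 each, +1 to first 2
Round 5: Cedarfen=25 Dunmere=26 Fernhollow=26 → close Cedarfen (overflow 17)
  25÷2 = 12 each, +1 to first 1
Round 6: Dunmere=39 Fernhollow=38 → close Fernhollow (overflow 29)
  38÷1 = 38 each, +1 to first 0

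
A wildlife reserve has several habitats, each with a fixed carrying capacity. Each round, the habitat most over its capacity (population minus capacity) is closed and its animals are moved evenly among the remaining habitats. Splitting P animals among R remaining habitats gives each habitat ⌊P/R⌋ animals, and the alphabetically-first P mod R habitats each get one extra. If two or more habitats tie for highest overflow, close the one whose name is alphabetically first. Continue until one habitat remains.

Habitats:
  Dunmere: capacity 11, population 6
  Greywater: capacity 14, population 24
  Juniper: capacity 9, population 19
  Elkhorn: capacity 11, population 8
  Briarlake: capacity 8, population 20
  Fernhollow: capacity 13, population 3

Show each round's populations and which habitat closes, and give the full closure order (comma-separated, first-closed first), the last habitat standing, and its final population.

Round 1: Briarlake=20 Dunmere=6 Elkhorn=8 Fernhollow=3 Greywater=24 Juniper=19 → close Briarlake (overflow 12)
  20÷5 = 4 each, +1 to first 0
Round 2: Dunmere=10 Elkhorn=12 Fernhollow=7 Greywater=28 Juniper=23 → close Greywater (overflow 14)
  28÷4 = 7 each, +1 to first 0
Round 3: Dunmere=17 Elkhorn=19 Fernhollow=14 Juniper=30 → close Juniper (overflow 21)
  30÷3 = 10 each, +1 to first 0
Round 4: Dunmere=27 Elkhorn=29 Fernhollow=24 → close Elkhorn (overflow 18)
  29÷2 = 14 each, +1 to first 1
Round 5: Dunmere=42 Fernhollow=38 → close Dunmere (overflow 31)
  42÷1 = 42 each, +1 to first 0

Closure order: Briarlake, Greywater, Juniper, Elkhorn, Dunmere
Last habitat: Fernhollow with 80 animals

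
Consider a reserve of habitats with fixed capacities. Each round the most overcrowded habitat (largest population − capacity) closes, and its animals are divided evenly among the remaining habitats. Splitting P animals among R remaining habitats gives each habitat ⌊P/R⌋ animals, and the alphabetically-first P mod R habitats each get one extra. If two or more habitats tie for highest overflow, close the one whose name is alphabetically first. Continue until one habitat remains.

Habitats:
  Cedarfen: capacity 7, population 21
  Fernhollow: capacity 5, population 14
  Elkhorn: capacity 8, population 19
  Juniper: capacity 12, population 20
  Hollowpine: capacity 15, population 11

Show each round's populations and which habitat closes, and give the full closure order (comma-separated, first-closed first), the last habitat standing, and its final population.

Closure order: Cedarfen, Elkhorn, Fernhollow, Juniper
Last habitat: Hollowpine with 85 animals

Round 1: Cedarfen=21 Elkhorn=19 Fernhollow=14 Hollowpine=11 Juniper=20 → close Cedarfen (overflow 14)
  21÷4 = 5 each, +1 to first 1
Round 2: Elkhorn=25 Fernhollow=19 Hollowpine=16 Juniper=25 → close Elkhorn (overflow 17)
  25÷3 = 8 each, +1 to first 1
Round 3: Fernhollow=28 Hollowpine=24 Juniper=33 → close Fernhollow (overflow 23)
  28÷2 = 14 each, +1 to first 0
Round 4: Hollowpine=38 Juniper=47 → close Juniper (overflow 35)
  47÷1 = 47 each, +1 to first 0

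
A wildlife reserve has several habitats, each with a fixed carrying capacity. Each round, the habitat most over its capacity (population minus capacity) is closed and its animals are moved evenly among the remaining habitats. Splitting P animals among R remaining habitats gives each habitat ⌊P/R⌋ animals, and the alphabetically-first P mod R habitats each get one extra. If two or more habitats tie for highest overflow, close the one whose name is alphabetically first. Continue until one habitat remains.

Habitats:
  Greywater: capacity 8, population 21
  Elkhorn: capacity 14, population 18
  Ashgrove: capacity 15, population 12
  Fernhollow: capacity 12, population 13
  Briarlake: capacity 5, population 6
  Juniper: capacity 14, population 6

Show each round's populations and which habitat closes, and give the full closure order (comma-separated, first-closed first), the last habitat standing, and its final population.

Closure order: Greywater, Elkhorn, Briarlake, Fernhollow, Ashgrove
Last habitat: Juniper with 76 animals

Round 1: Ashgrove=12 Briarlake=6 Elkhorn=18 Fernhollow=13 Greywater=21 Juniper=6 → close Greywater (overflow 13)
  21÷5 = 4 each, +1 to first 1
Round 2: Ashgrove=17 Briarlake=10 Elkhorn=22 Fernhollow=17 Juniper=10 → close Elkhorn (overflow 8)
  22÷4 = 5 each, +1 to first 2
Round 3: Ashgrove=23 Briarlake=16 Fernhollow=22 Juniper=15 → close Briarlake (overflow 11)
  16÷3 = 5 each, +1 to first 1
Round 4: Ashgrove=29 Fernhollow=27 Juniper=20 → close Fernhollow (overflow 15)
  27÷2 = 13 each, +1 to first 1
Round 5: Ashgrove=43 Juniper=33 → close Ashgrove (overflow 28)
  43÷1 = 43 each, +1 to first 0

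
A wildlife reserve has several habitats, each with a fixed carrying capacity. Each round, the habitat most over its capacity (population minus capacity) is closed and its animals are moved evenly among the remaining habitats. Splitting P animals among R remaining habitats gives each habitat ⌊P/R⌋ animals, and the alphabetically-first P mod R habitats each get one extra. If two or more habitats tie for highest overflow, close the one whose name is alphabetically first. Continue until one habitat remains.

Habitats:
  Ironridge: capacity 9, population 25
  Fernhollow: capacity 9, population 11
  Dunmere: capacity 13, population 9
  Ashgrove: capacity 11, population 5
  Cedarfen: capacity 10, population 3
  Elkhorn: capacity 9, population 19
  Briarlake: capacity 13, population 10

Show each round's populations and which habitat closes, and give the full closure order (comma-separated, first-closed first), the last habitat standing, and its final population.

Closure order: Ironridge, Elkhorn, Fernhollow, Briarlake, Ashgrove, Dunmere
Last habitat: Cedarfen with 82 animals

Round 1: Ashgrove=5 Briarlake=10 Cedarfen=3 Dunmere=9 Elkhorn=19 Fernhollow=11 Ironridge=25 → close Ironridge (overflow 16)
  25÷6 = 4 each, +1 to first 1
Round 2: Ashgrove=10 Briarlake=14 Cedarfen=7 Dunmere=13 Elkhorn=23 Fernhollow=15 → close Elkhorn (overflow 14)
  23÷5 = 4 each, +1 to first 3
Round 3: Ashgrove=15 Briarlake=19 Cedarfen=12 Dunmere=17 Fernhollow=19 → close Fernhollow (overflow 10)
  19÷4 = 4 each, +1 to first 3
Round 4: Ashgrove=20 Briarlake=24 Cedarfen=17 Dunmere=21 → close Briarlake (overflow 11)
  24÷3 = 8 each, +1 to first 0
Round 5: Ashgrove=28 Cedarfen=25 Dunmere=29 → close Ashgrove (overflow 17)
  28÷2 = 14 each, +1 to first 0
Round 6: Cedarfen=39 Dunmere=43 → close Dunmere (overflow 30)
  43÷1 = 43 each, +1 to first 0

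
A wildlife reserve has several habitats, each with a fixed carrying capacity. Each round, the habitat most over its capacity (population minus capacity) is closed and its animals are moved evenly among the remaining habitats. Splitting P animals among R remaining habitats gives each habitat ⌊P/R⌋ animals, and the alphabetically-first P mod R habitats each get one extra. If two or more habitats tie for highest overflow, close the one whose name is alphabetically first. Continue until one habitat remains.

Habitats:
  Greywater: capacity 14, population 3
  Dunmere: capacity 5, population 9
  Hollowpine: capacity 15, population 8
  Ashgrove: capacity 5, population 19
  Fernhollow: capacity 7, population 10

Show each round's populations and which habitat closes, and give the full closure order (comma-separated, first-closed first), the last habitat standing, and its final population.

Round 1: Ashgrove=19 Dunmere=9 Fernhollow=10 Greywater=3 Hollowpine=8 → close Ashgrove (overflow 14)
  19÷4 = 4 each, +1 to first 3
Round 2: Dunmere=14 Fernhollow=15 Greywater=8 Hollowpine=12 → close Dunmere (overflow 9)
  14÷3 = 4 each, +1 to first 2
Round 3: Fernhollow=20 Greywater=13 Hollowpine=16 → close Fernhollow (overflow 13)
  20÷2 = 10 each, +1 to first 0
Round 4: Greywater=23 Hollowpine=26 → close Hollowpine (overflow 11)
  26÷1 = 26 each, +1 to first 0

Closure order: Ashgrove, Dunmere, Fernhollow, Hollowpine
Last habitat: Greywater with 49 animals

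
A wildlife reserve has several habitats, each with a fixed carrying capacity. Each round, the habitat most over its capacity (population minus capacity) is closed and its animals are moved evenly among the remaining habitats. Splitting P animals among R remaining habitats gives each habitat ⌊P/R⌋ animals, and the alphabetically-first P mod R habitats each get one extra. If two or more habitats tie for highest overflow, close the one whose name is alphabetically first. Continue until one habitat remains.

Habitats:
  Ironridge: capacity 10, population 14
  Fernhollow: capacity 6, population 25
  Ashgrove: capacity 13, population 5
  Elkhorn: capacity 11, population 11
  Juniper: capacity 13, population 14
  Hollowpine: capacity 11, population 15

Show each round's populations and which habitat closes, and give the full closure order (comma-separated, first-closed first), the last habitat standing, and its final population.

Round 1: Ashgrove=5 Elkhorn=11 Fernhollow=25 Hollowpine=15 Ironridge=14 Juniper=14 → close Fernhollow (overflow 19)
  25÷5 = 5 each, +1 to first 0
Round 2: Ashgrove=10 Elkhorn=16 Hollowpine=20 Ironridge=19 Juniper=19 → close Hollowpine (overflow 9)
  20÷4 = 5 each, +1 to first 0
Round 3: Ashgrove=15 Elkhorn=21 Ironridge=24 Juniper=24 → close Ironridge (overflow 14)
  24÷3 = 8 each, +1 to first 0
Round 4: Ashgrove=23 Elkhorn=29 Juniper=32 → close Juniper (overflow 19)
  32÷2 = 16 each, +1 to first 0
Round 5: Ashgrove=39 Elkhorn=45 → close Elkhorn (overflow 34)
  45÷1 = 45 each, +1 to first 0

Closure order: Fernhollow, Hollowpine, Ironridge, Juniper, Elkhorn
Last habitat: Ashgrove with 84 animals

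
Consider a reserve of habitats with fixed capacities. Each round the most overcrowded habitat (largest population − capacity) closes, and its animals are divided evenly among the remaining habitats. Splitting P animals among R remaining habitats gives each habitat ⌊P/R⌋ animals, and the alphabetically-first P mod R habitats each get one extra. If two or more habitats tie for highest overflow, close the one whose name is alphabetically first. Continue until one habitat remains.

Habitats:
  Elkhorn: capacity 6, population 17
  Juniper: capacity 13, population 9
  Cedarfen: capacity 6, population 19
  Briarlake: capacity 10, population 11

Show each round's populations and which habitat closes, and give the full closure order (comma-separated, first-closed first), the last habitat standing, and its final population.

Closure order: Cedarfen, Elkhorn, Briarlake
Last habitat: Juniper with 56 animals

Round 1: Briarlake=11 Cedarfen=19 Elkhorn=17 Juniper=9 → close Cedarfen (overflow 13)
  19÷3 = 6 each, +1 to first 1
Round 2: Briarlake=18 Elkhorn=23 Juniper=15 → close Elkhorn (overflow 17)
  23÷2 = 11 each, +1 to first 1
Round 3: Briarlake=30 Juniper=26 → close Briarlake (overflow 20)
  30÷1 = 30 each, +1 to first 0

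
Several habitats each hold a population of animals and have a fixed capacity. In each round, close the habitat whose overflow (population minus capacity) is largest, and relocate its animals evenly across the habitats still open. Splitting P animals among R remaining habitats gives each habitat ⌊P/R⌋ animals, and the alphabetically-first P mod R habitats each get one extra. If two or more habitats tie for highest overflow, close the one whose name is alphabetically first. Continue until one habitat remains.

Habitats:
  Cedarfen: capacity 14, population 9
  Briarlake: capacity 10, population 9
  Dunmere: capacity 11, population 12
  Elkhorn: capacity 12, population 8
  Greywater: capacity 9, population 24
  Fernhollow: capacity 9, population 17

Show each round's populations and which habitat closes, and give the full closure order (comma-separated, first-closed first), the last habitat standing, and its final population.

Closure order: Greywater, Fernhollow, Dunmere, Briarlake, Elkhorn
Last habitat: Cedarfen with 79 animals

Round 1: Briarlake=9 Cedarfen=9 Dunmere=12 Elkhorn=8 Fernhollow=17 Greywater=24 → close Greywater (overflow 15)
  24÷5 = 4 each, +1 to first 4
Round 2: Briarlake=14 Cedarfen=14 Dunmere=17 Elkhorn=13 Fernhollow=21 → close Fernhollow (overflow 12)
  21÷4 = 5 each, +1 to first 1
Round 3: Briarlake=20 Cedarfen=19 Dunmere=22 Elkhorn=18 → close Dunmere (overflow 11)
  22÷3 = 7 each, +1 to first 1
Round 4: Briarlake=28 Cedarfen=26 Elkhorn=25 → close Briarlake (overflow 18)
  28÷2 = 14 each, +1 to first 0
Round 5: Cedarfen=40 Elkhorn=39 → close Elkhorn (overflow 27)
  39÷1 = 39 each, +1 to first 0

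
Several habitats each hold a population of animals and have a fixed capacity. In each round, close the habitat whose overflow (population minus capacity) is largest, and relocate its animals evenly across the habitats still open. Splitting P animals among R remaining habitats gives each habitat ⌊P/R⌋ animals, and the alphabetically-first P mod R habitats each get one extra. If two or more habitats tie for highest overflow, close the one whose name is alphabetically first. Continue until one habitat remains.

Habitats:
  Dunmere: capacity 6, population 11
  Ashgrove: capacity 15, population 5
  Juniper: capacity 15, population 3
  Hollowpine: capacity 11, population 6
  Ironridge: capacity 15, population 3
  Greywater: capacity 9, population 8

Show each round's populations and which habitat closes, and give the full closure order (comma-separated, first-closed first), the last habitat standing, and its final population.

Round 1: Ashgrove=5 Dunmere=11 Greywater=8 Hollowpine=6 Ironridge=3 Juniper=3 → close Dunmere (overflow 5)
  11÷5 = 2 each, +1 to first 1
Round 2: Ashgrove=8 Greywater=10 Hollowpine=8 Ironridge=5 Juniper=5 → close Greywater (overflow 1)
  10÷4 = 2 each, +1 to first 2
Round 3: Ashgrove=11 Hollowpine=11 Ironridge=7 Juniper=7 → close Hollowpine (overflow 0)
  11÷3 = 3 each, +1 to first 2
Round 4: Ashgrove=15 Ironridge=11 Juniper=10 → close Ashgrove (overflow 0)
  15÷2 = 7 each, +1 to first 1
Round 5: Ironridge=19 Juniper=17 → close Ironridge (overflow 4)
  19÷1 = 19 each, +1 to first 0

Closure order: Dunmere, Greywater, Hollowpine, Ashgrove, Ironridge
Last habitat: Juniper with 36 animals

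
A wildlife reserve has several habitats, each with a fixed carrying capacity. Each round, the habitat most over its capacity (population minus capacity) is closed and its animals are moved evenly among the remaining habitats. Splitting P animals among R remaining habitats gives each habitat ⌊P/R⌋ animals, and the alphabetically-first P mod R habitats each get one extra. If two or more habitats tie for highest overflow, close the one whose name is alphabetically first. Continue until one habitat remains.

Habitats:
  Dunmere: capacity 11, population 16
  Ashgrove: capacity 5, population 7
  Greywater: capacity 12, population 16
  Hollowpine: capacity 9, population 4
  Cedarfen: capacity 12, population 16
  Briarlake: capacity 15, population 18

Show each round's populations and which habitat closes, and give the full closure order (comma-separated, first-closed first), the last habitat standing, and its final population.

Closure order: Dunmere, Cedarfen, Greywater, Ashgrove, Briarlake
Last habitat: Hollowpine with 77 animals

Round 1: Ashgrove=7 Briarlake=18 Cedarfen=16 Dunmere=16 Greywater=16 Hollowpine=4 → close Dunmere (overflow 5)
  16÷5 = 3 each, +1 to first 1
Round 2: Ashgrove=11 Briarlake=21 Cedarfen=19 Greywater=19 Hollowpine=7 → close Cedarfen (overflow 7)
  19÷4 = 4 each, +1 to first 3
Round 3: Ashgrove=16 Briarlake=26 Greywater=24 Hollowpine=11 → close Greywater (overflow 12)
  24÷3 = 8 each, +1 to first 0
Round 4: Ashgrove=24 Briarlake=34 Hollowpine=19 → close Ashgrove (overflow 19)
  24÷2 = 12 each, +1 to first 0
Round 5: Briarlake=46 Hollowpine=31 → close Briarlake (overflow 31)
  46÷1 = 46 each, +1 to first 0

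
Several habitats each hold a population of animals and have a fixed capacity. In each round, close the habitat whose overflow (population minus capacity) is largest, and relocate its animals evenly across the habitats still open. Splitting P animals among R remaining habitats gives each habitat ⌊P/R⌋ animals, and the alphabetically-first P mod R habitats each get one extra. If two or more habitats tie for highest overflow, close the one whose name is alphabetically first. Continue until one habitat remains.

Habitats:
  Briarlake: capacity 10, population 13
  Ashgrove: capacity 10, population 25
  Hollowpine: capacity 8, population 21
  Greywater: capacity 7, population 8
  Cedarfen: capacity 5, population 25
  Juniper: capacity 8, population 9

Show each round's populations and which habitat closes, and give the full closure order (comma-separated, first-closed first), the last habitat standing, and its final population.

Closure order: Cedarfen, Ashgrove, Hollowpine, Briarlake, Greywater
Last habitat: Juniper with 101 animals

Round 1: Ashgrove=25 Briarlake=13 Cedarfen=25 Greywater=8 Hollowpine=21 Juniper=9 → close Cedarfen (overflow 20)
  25÷5 = 5 each, +1 to first 0
Round 2: Ashgrove=30 Briarlake=18 Greywater=13 Hollowpine=26 Juniper=14 → close Ashgrove (overflow 20)
  30÷4 = 7 each, +1 to first 2
Round 3: Briarlake=26 Greywater=21 Hollowpine=33 Juniper=21 → close Hollowpine (overflow 25)
  33÷3 = 11 each, +1 to first 0
Round 4: Briarlake=37 Greywater=32 Juniper=32 → close Briarlake (overflow 27)
  37÷2 = 18 each, +1 to first 1
Round 5: Greywater=51 Juniper=50 → close Greywater (overflow 44)
  51÷1 = 51 each, +1 to first 0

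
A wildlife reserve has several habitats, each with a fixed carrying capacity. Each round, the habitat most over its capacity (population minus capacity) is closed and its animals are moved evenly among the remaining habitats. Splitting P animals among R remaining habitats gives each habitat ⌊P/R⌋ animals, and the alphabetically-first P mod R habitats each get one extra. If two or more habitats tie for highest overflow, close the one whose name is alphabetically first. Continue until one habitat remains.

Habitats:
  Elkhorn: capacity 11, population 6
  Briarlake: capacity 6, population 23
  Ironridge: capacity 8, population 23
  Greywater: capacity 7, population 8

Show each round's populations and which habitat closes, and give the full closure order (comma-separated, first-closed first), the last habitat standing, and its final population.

Round 1: Briarlake=23 Elkhorn=6 Greywater=8 Ironridge=23 → close Briarlake (overflow 17)
  23÷3 = 7 each, +1 to first 2
Round 2: Elkhorn=14 Greywater=16 Ironridge=30 → close Ironridge (overflow 22)
  30÷2 = 15 each, +1 to first 0
Round 3: Elkhorn=29 Greywater=31 → close Greywater (overflow 24)
  31÷1 = 31 each, +1 to first 0

Closure order: Briarlake, Ironridge, Greywater
Last habitat: Elkhorn with 60 animals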